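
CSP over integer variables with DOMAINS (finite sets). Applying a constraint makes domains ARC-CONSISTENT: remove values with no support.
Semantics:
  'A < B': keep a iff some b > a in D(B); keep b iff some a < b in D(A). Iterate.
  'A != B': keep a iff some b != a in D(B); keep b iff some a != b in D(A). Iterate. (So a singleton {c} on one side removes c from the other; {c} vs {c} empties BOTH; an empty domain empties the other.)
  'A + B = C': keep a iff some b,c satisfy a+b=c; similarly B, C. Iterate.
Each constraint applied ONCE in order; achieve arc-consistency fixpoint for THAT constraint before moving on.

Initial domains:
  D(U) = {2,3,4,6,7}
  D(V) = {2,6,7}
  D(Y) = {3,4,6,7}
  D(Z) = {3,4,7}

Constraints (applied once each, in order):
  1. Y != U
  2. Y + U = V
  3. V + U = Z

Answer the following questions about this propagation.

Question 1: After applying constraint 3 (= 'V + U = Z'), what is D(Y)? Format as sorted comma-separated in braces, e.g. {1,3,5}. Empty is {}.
Constraint 1 (Y != U) on D(Y)={3,4,6,7} D(U)={2,3,4,6,7}: no change
Constraint 2 (Y + U = V) on D(Y)={3,4,6,7} D(U)={2,3,4,6,7} D(V)={2,6,7}: Y {3,4,6,7}->{3,4}; U {2,3,4,6,7}->{2,3,4}; V {2,6,7}->{6,7}
Constraint 3 (V + U = Z) on D(V)={6,7} D(U)={2,3,4} D(Z)={3,4,7}: V {6,7}->{}; U {2,3,4}->{}; Z {3,4,7}->{}
So after constraint 3: D(Y) = {3,4}

Answer: {3,4}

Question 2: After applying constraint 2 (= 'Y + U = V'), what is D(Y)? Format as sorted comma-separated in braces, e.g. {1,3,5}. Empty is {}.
Answer: {3,4}

Derivation:
Constraint 1 (Y != U) on D(Y)={3,4,6,7} D(U)={2,3,4,6,7}: no change
Constraint 2 (Y + U = V) on D(Y)={3,4,6,7} D(U)={2,3,4,6,7} D(V)={2,6,7}: Y {3,4,6,7}->{3,4}; U {2,3,4,6,7}->{2,3,4}; V {2,6,7}->{6,7}
So after constraint 2: D(Y) = {3,4}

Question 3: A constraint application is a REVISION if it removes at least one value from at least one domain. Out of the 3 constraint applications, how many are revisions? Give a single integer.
Answer: 2

Derivation:
Constraint 1 (Y != U) on D(Y)={3,4,6,7} D(U)={2,3,4,6,7}: no change => not a revision
Constraint 2 (Y + U = V) on D(Y)={3,4,6,7} D(U)={2,3,4,6,7} D(V)={2,6,7}: Y {3,4,6,7}->{3,4}; U {2,3,4,6,7}->{2,3,4}; V {2,6,7}->{6,7} => REVISION
Constraint 3 (V + U = Z) on D(V)={6,7} D(U)={2,3,4} D(Z)={3,4,7}: V {6,7}->{}; U {2,3,4}->{}; Z {3,4,7}->{} => REVISION
Total revisions = 2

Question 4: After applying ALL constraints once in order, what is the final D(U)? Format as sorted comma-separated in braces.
Answer: {}

Derivation:
Constraint 1 (Y != U) on D(Y)={3,4,6,7} D(U)={2,3,4,6,7}: no change
Constraint 2 (Y + U = V) on D(Y)={3,4,6,7} D(U)={2,3,4,6,7} D(V)={2,6,7}: Y {3,4,6,7}->{3,4}; U {2,3,4,6,7}->{2,3,4}; V {2,6,7}->{6,7}
Constraint 3 (V + U = Z) on D(V)={6,7} D(U)={2,3,4} D(Z)={3,4,7}: V {6,7}->{}; U {2,3,4}->{}; Z {3,4,7}->{}
So after all 3 constraints: D(U) = {}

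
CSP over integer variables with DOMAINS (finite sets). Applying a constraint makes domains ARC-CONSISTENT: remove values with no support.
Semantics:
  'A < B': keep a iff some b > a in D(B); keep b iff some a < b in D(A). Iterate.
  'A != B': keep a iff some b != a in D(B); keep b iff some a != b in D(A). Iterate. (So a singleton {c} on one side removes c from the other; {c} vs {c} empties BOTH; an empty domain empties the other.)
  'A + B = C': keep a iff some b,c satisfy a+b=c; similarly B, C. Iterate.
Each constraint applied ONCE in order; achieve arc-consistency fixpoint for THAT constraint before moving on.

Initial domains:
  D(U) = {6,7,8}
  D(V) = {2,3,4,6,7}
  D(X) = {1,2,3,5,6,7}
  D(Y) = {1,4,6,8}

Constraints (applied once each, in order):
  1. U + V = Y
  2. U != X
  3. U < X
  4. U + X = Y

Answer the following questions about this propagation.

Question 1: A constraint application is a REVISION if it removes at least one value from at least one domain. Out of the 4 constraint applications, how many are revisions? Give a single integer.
Constraint 1 (U + V = Y) on D(U)={6,7,8} D(V)={2,3,4,6,7} D(Y)={1,4,6,8}: U {6,7,8}->{6}; V {2,3,4,6,7}->{2}; Y {1,4,6,8}->{8} => REVISION
Constraint 2 (U != X) on D(U)={6} D(X)={1,2,3,5,6,7}: X {1,2,3,5,6,7}->{1,2,3,5,7} => REVISION
Constraint 3 (U < X) on D(U)={6} D(X)={1,2,3,5,7}: X {1,2,3,5,7}->{7} => REVISION
Constraint 4 (U + X = Y) on D(U)={6} D(X)={7} D(Y)={8}: U {6}->{}; X {7}->{}; Y {8}->{} => REVISION
Total revisions = 4

Answer: 4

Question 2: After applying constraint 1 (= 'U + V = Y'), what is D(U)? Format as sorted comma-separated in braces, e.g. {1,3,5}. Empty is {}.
Answer: {6}

Derivation:
Constraint 1 (U + V = Y) on D(U)={6,7,8} D(V)={2,3,4,6,7} D(Y)={1,4,6,8}: U {6,7,8}->{6}; V {2,3,4,6,7}->{2}; Y {1,4,6,8}->{8}
So after constraint 1: D(U) = {6}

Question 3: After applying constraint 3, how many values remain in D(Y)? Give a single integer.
Answer: 1

Derivation:
Constraint 1 (U + V = Y) on D(U)={6,7,8} D(V)={2,3,4,6,7} D(Y)={1,4,6,8}: U {6,7,8}->{6}; V {2,3,4,6,7}->{2}; Y {1,4,6,8}->{8}
Constraint 2 (U != X) on D(U)={6} D(X)={1,2,3,5,6,7}: X {1,2,3,5,6,7}->{1,2,3,5,7}
Constraint 3 (U < X) on D(U)={6} D(X)={1,2,3,5,7}: X {1,2,3,5,7}->{7}
So after constraint 3: D(Y)={8}, size = 1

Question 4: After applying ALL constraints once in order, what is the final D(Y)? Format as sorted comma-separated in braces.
Answer: {}

Derivation:
Constraint 1 (U + V = Y) on D(U)={6,7,8} D(V)={2,3,4,6,7} D(Y)={1,4,6,8}: U {6,7,8}->{6}; V {2,3,4,6,7}->{2}; Y {1,4,6,8}->{8}
Constraint 2 (U != X) on D(U)={6} D(X)={1,2,3,5,6,7}: X {1,2,3,5,6,7}->{1,2,3,5,7}
Constraint 3 (U < X) on D(U)={6} D(X)={1,2,3,5,7}: X {1,2,3,5,7}->{7}
Constraint 4 (U + X = Y) on D(U)={6} D(X)={7} D(Y)={8}: U {6}->{}; X {7}->{}; Y {8}->{}
So after all 4 constraints: D(Y) = {}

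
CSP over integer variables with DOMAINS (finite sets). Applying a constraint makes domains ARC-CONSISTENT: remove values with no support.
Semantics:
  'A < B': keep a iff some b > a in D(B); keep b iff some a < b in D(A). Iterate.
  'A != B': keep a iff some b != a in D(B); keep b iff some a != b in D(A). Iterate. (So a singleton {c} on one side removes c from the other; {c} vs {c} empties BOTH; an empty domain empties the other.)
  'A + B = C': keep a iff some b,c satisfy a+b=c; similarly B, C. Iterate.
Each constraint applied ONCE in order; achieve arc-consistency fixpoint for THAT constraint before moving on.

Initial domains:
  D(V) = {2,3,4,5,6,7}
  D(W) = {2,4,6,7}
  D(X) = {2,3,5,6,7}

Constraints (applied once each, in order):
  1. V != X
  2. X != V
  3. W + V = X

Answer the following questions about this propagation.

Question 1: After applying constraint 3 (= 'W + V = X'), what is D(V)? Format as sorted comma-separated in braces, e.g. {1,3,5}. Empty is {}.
Answer: {2,3,4,5}

Derivation:
Constraint 1 (V != X) on D(V)={2,3,4,5,6,7} D(X)={2,3,5,6,7}: no change
Constraint 2 (X != V) on D(X)={2,3,5,6,7} D(V)={2,3,4,5,6,7}: no change
Constraint 3 (W + V = X) on D(W)={2,4,6,7} D(V)={2,3,4,5,6,7} D(X)={2,3,5,6,7}: W {2,4,6,7}->{2,4}; V {2,3,4,5,6,7}->{2,3,4,5}; X {2,3,5,6,7}->{5,6,7}
So after constraint 3: D(V) = {2,3,4,5}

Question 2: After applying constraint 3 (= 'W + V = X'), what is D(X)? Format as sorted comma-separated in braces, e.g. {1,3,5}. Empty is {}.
Constraint 1 (V != X) on D(V)={2,3,4,5,6,7} D(X)={2,3,5,6,7}: no change
Constraint 2 (X != V) on D(X)={2,3,5,6,7} D(V)={2,3,4,5,6,7}: no change
Constraint 3 (W + V = X) on D(W)={2,4,6,7} D(V)={2,3,4,5,6,7} D(X)={2,3,5,6,7}: W {2,4,6,7}->{2,4}; V {2,3,4,5,6,7}->{2,3,4,5}; X {2,3,5,6,7}->{5,6,7}
So after constraint 3: D(X) = {5,6,7}

Answer: {5,6,7}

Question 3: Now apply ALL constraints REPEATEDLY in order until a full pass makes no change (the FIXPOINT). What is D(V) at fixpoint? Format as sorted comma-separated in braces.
pass 0 (initial): D(V)={2,3,4,5,6,7}
pass 1: V {2,3,4,5,6,7}->{2,3,4,5}; W {2,4,6,7}->{2,4}; X {2,3,5,6,7}->{5,6,7}
pass 2: no change
Fixpoint after 2 passes: D(V) = {2,3,4,5}

Answer: {2,3,4,5}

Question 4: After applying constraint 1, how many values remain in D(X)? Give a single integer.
Answer: 5

Derivation:
Constraint 1 (V != X) on D(V)={2,3,4,5,6,7} D(X)={2,3,5,6,7}: no change
So after constraint 1: D(X)={2,3,5,6,7}, size = 5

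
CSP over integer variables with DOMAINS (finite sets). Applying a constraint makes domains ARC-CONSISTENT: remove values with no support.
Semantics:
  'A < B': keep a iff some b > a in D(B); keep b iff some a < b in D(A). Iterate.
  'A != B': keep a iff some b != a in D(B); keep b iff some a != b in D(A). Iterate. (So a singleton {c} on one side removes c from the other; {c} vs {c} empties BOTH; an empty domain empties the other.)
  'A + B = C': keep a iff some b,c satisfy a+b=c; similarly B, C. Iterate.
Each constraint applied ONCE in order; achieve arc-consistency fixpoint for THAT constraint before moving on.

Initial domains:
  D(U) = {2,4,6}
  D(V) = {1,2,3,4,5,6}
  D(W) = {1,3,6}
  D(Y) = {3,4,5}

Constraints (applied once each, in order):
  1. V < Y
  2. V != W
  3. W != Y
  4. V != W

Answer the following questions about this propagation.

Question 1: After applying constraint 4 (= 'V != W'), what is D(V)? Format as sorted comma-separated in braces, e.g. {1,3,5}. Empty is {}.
Constraint 1 (V < Y) on D(V)={1,2,3,4,5,6} D(Y)={3,4,5}: V {1,2,3,4,5,6}->{1,2,3,4}
Constraint 2 (V != W) on D(V)={1,2,3,4} D(W)={1,3,6}: no change
Constraint 3 (W != Y) on D(W)={1,3,6} D(Y)={3,4,5}: no change
Constraint 4 (V != W) on D(V)={1,2,3,4} D(W)={1,3,6}: no change
So after constraint 4: D(V) = {1,2,3,4}

Answer: {1,2,3,4}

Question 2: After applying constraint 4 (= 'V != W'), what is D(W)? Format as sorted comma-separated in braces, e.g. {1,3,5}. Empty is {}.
Constraint 1 (V < Y) on D(V)={1,2,3,4,5,6} D(Y)={3,4,5}: V {1,2,3,4,5,6}->{1,2,3,4}
Constraint 2 (V != W) on D(V)={1,2,3,4} D(W)={1,3,6}: no change
Constraint 3 (W != Y) on D(W)={1,3,6} D(Y)={3,4,5}: no change
Constraint 4 (V != W) on D(V)={1,2,3,4} D(W)={1,3,6}: no change
So after constraint 4: D(W) = {1,3,6}

Answer: {1,3,6}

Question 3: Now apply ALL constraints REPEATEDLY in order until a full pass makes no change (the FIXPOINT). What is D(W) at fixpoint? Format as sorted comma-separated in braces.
pass 0 (initial): D(W)={1,3,6}
pass 1: V {1,2,3,4,5,6}->{1,2,3,4}
pass 2: no change
Fixpoint after 2 passes: D(W) = {1,3,6}

Answer: {1,3,6}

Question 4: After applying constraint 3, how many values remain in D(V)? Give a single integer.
Answer: 4

Derivation:
Constraint 1 (V < Y) on D(V)={1,2,3,4,5,6} D(Y)={3,4,5}: V {1,2,3,4,5,6}->{1,2,3,4}
Constraint 2 (V != W) on D(V)={1,2,3,4} D(W)={1,3,6}: no change
Constraint 3 (W != Y) on D(W)={1,3,6} D(Y)={3,4,5}: no change
So after constraint 3: D(V)={1,2,3,4}, size = 4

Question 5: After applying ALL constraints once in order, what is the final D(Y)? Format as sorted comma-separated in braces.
Constraint 1 (V < Y) on D(V)={1,2,3,4,5,6} D(Y)={3,4,5}: V {1,2,3,4,5,6}->{1,2,3,4}
Constraint 2 (V != W) on D(V)={1,2,3,4} D(W)={1,3,6}: no change
Constraint 3 (W != Y) on D(W)={1,3,6} D(Y)={3,4,5}: no change
Constraint 4 (V != W) on D(V)={1,2,3,4} D(W)={1,3,6}: no change
So after all 4 constraints: D(Y) = {3,4,5}

Answer: {3,4,5}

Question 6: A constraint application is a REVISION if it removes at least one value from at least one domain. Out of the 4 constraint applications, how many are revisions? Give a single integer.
Answer: 1

Derivation:
Constraint 1 (V < Y) on D(V)={1,2,3,4,5,6} D(Y)={3,4,5}: V {1,2,3,4,5,6}->{1,2,3,4} => REVISION
Constraint 2 (V != W) on D(V)={1,2,3,4} D(W)={1,3,6}: no change => not a revision
Constraint 3 (W != Y) on D(W)={1,3,6} D(Y)={3,4,5}: no change => not a revision
Constraint 4 (V != W) on D(V)={1,2,3,4} D(W)={1,3,6}: no change => not a revision
Total revisions = 1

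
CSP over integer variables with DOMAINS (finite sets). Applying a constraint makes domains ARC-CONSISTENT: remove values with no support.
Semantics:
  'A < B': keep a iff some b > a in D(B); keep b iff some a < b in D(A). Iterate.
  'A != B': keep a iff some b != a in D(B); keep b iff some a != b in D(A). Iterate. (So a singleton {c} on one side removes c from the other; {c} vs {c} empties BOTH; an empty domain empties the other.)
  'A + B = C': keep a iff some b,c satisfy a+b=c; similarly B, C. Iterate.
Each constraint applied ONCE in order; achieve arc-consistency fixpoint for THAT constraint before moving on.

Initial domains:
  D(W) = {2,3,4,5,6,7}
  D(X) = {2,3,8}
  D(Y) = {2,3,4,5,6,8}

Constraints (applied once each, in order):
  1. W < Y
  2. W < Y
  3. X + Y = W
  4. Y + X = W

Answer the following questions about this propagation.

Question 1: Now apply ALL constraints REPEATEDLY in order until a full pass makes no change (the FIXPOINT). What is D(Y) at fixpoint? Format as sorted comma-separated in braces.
Answer: {}

Derivation:
pass 0 (initial): D(Y)={2,3,4,5,6,8}
pass 1: W {2,3,4,5,6,7}->{5,6,7}; X {2,3,8}->{2,3}; Y {2,3,4,5,6,8}->{3,4,5}
pass 2: W {5,6,7}->{}; X {2,3}->{}; Y {3,4,5}->{}
pass 3: no change
Fixpoint after 3 passes: D(Y) = {}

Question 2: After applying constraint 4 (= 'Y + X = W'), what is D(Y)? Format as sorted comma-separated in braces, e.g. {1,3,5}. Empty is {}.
Answer: {3,4,5}

Derivation:
Constraint 1 (W < Y) on D(W)={2,3,4,5,6,7} D(Y)={2,3,4,5,6,8}: Y {2,3,4,5,6,8}->{3,4,5,6,8}
Constraint 2 (W < Y) on D(W)={2,3,4,5,6,7} D(Y)={3,4,5,6,8}: no change
Constraint 3 (X + Y = W) on D(X)={2,3,8} D(Y)={3,4,5,6,8} D(W)={2,3,4,5,6,7}: X {2,3,8}->{2,3}; Y {3,4,5,6,8}->{3,4,5}; W {2,3,4,5,6,7}->{5,6,7}
Constraint 4 (Y + X = W) on D(Y)={3,4,5} D(X)={2,3} D(W)={5,6,7}: no change
So after constraint 4: D(Y) = {3,4,5}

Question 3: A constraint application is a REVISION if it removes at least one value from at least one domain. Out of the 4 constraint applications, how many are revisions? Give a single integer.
Answer: 2

Derivation:
Constraint 1 (W < Y) on D(W)={2,3,4,5,6,7} D(Y)={2,3,4,5,6,8}: Y {2,3,4,5,6,8}->{3,4,5,6,8} => REVISION
Constraint 2 (W < Y) on D(W)={2,3,4,5,6,7} D(Y)={3,4,5,6,8}: no change => not a revision
Constraint 3 (X + Y = W) on D(X)={2,3,8} D(Y)={3,4,5,6,8} D(W)={2,3,4,5,6,7}: X {2,3,8}->{2,3}; Y {3,4,5,6,8}->{3,4,5}; W {2,3,4,5,6,7}->{5,6,7} => REVISION
Constraint 4 (Y + X = W) on D(Y)={3,4,5} D(X)={2,3} D(W)={5,6,7}: no change => not a revision
Total revisions = 2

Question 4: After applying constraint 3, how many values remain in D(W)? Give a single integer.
Constraint 1 (W < Y) on D(W)={2,3,4,5,6,7} D(Y)={2,3,4,5,6,8}: Y {2,3,4,5,6,8}->{3,4,5,6,8}
Constraint 2 (W < Y) on D(W)={2,3,4,5,6,7} D(Y)={3,4,5,6,8}: no change
Constraint 3 (X + Y = W) on D(X)={2,3,8} D(Y)={3,4,5,6,8} D(W)={2,3,4,5,6,7}: X {2,3,8}->{2,3}; Y {3,4,5,6,8}->{3,4,5}; W {2,3,4,5,6,7}->{5,6,7}
So after constraint 3: D(W)={5,6,7}, size = 3

Answer: 3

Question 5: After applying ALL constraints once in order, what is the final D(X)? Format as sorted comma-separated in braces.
Constraint 1 (W < Y) on D(W)={2,3,4,5,6,7} D(Y)={2,3,4,5,6,8}: Y {2,3,4,5,6,8}->{3,4,5,6,8}
Constraint 2 (W < Y) on D(W)={2,3,4,5,6,7} D(Y)={3,4,5,6,8}: no change
Constraint 3 (X + Y = W) on D(X)={2,3,8} D(Y)={3,4,5,6,8} D(W)={2,3,4,5,6,7}: X {2,3,8}->{2,3}; Y {3,4,5,6,8}->{3,4,5}; W {2,3,4,5,6,7}->{5,6,7}
Constraint 4 (Y + X = W) on D(Y)={3,4,5} D(X)={2,3} D(W)={5,6,7}: no change
So after all 4 constraints: D(X) = {2,3}

Answer: {2,3}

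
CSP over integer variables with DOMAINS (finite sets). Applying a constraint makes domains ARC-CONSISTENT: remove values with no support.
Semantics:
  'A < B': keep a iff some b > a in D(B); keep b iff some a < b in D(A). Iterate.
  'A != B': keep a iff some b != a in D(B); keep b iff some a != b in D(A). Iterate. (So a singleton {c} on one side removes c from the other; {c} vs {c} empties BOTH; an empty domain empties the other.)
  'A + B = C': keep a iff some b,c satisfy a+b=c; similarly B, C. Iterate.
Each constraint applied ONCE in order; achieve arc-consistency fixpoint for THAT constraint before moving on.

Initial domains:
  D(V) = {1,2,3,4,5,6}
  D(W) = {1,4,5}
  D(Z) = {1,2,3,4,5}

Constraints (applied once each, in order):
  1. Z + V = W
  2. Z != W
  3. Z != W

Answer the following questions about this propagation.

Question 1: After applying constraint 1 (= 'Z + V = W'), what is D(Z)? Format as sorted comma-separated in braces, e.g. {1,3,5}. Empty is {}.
Answer: {1,2,3,4}

Derivation:
Constraint 1 (Z + V = W) on D(Z)={1,2,3,4,5} D(V)={1,2,3,4,5,6} D(W)={1,4,5}: Z {1,2,3,4,5}->{1,2,3,4}; V {1,2,3,4,5,6}->{1,2,3,4}; W {1,4,5}->{4,5}
So after constraint 1: D(Z) = {1,2,3,4}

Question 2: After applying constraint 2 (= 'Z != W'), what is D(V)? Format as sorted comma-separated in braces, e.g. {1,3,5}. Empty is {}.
Constraint 1 (Z + V = W) on D(Z)={1,2,3,4,5} D(V)={1,2,3,4,5,6} D(W)={1,4,5}: Z {1,2,3,4,5}->{1,2,3,4}; V {1,2,3,4,5,6}->{1,2,3,4}; W {1,4,5}->{4,5}
Constraint 2 (Z != W) on D(Z)={1,2,3,4} D(W)={4,5}: no change
So after constraint 2: D(V) = {1,2,3,4}

Answer: {1,2,3,4}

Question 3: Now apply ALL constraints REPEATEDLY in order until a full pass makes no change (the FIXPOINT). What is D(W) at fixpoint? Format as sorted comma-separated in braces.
pass 0 (initial): D(W)={1,4,5}
pass 1: V {1,2,3,4,5,6}->{1,2,3,4}; W {1,4,5}->{4,5}; Z {1,2,3,4,5}->{1,2,3,4}
pass 2: no change
Fixpoint after 2 passes: D(W) = {4,5}

Answer: {4,5}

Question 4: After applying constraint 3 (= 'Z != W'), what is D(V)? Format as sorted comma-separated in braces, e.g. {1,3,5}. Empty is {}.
Answer: {1,2,3,4}

Derivation:
Constraint 1 (Z + V = W) on D(Z)={1,2,3,4,5} D(V)={1,2,3,4,5,6} D(W)={1,4,5}: Z {1,2,3,4,5}->{1,2,3,4}; V {1,2,3,4,5,6}->{1,2,3,4}; W {1,4,5}->{4,5}
Constraint 2 (Z != W) on D(Z)={1,2,3,4} D(W)={4,5}: no change
Constraint 3 (Z != W) on D(Z)={1,2,3,4} D(W)={4,5}: no change
So after constraint 3: D(V) = {1,2,3,4}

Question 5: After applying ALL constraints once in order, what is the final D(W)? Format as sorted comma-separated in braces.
Constraint 1 (Z + V = W) on D(Z)={1,2,3,4,5} D(V)={1,2,3,4,5,6} D(W)={1,4,5}: Z {1,2,3,4,5}->{1,2,3,4}; V {1,2,3,4,5,6}->{1,2,3,4}; W {1,4,5}->{4,5}
Constraint 2 (Z != W) on D(Z)={1,2,3,4} D(W)={4,5}: no change
Constraint 3 (Z != W) on D(Z)={1,2,3,4} D(W)={4,5}: no change
So after all 3 constraints: D(W) = {4,5}

Answer: {4,5}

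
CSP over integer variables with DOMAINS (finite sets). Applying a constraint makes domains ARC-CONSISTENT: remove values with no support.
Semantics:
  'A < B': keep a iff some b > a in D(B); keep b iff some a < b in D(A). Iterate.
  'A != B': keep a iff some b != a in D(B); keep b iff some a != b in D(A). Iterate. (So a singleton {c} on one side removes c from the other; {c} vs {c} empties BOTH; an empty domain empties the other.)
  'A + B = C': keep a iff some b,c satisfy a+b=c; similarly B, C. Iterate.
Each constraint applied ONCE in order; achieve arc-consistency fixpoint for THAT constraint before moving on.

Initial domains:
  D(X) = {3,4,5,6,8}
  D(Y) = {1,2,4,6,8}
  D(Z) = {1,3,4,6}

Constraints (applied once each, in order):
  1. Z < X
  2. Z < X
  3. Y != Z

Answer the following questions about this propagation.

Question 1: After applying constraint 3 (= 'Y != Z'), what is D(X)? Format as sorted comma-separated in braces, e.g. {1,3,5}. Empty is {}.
Answer: {3,4,5,6,8}

Derivation:
Constraint 1 (Z < X) on D(Z)={1,3,4,6} D(X)={3,4,5,6,8}: no change
Constraint 2 (Z < X) on D(Z)={1,3,4,6} D(X)={3,4,5,6,8}: no change
Constraint 3 (Y != Z) on D(Y)={1,2,4,6,8} D(Z)={1,3,4,6}: no change
So after constraint 3: D(X) = {3,4,5,6,8}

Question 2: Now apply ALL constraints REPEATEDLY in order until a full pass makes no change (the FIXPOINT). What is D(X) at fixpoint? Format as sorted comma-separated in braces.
Answer: {3,4,5,6,8}

Derivation:
pass 0 (initial): D(X)={3,4,5,6,8}
pass 1: no change
Fixpoint after 1 passes: D(X) = {3,4,5,6,8}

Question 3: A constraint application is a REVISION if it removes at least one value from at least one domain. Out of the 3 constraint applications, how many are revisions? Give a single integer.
Answer: 0

Derivation:
Constraint 1 (Z < X) on D(Z)={1,3,4,6} D(X)={3,4,5,6,8}: no change => not a revision
Constraint 2 (Z < X) on D(Z)={1,3,4,6} D(X)={3,4,5,6,8}: no change => not a revision
Constraint 3 (Y != Z) on D(Y)={1,2,4,6,8} D(Z)={1,3,4,6}: no change => not a revision
Total revisions = 0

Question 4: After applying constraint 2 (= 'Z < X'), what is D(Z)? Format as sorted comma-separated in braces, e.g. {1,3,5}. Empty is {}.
Answer: {1,3,4,6}

Derivation:
Constraint 1 (Z < X) on D(Z)={1,3,4,6} D(X)={3,4,5,6,8}: no change
Constraint 2 (Z < X) on D(Z)={1,3,4,6} D(X)={3,4,5,6,8}: no change
So after constraint 2: D(Z) = {1,3,4,6}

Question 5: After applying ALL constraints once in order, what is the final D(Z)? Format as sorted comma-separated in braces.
Answer: {1,3,4,6}

Derivation:
Constraint 1 (Z < X) on D(Z)={1,3,4,6} D(X)={3,4,5,6,8}: no change
Constraint 2 (Z < X) on D(Z)={1,3,4,6} D(X)={3,4,5,6,8}: no change
Constraint 3 (Y != Z) on D(Y)={1,2,4,6,8} D(Z)={1,3,4,6}: no change
So after all 3 constraints: D(Z) = {1,3,4,6}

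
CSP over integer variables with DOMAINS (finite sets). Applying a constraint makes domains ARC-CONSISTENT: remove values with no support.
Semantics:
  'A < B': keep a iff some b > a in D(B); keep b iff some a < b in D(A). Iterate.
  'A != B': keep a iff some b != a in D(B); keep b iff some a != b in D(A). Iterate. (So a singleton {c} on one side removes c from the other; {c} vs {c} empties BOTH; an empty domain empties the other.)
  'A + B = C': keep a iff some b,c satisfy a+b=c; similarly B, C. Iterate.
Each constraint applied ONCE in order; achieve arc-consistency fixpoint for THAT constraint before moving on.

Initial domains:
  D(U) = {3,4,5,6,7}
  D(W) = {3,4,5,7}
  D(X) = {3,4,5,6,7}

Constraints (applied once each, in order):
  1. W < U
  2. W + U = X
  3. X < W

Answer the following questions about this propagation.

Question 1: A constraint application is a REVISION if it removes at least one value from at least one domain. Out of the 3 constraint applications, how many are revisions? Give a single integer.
Constraint 1 (W < U) on D(W)={3,4,5,7} D(U)={3,4,5,6,7}: W {3,4,5,7}->{3,4,5}; U {3,4,5,6,7}->{4,5,6,7} => REVISION
Constraint 2 (W + U = X) on D(W)={3,4,5} D(U)={4,5,6,7} D(X)={3,4,5,6,7}: W {3,4,5}->{3}; U {4,5,6,7}->{4}; X {3,4,5,6,7}->{7} => REVISION
Constraint 3 (X < W) on D(X)={7} D(W)={3}: X {7}->{}; W {3}->{} => REVISION
Total revisions = 3

Answer: 3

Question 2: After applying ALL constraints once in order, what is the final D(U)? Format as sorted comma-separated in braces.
Constraint 1 (W < U) on D(W)={3,4,5,7} D(U)={3,4,5,6,7}: W {3,4,5,7}->{3,4,5}; U {3,4,5,6,7}->{4,5,6,7}
Constraint 2 (W + U = X) on D(W)={3,4,5} D(U)={4,5,6,7} D(X)={3,4,5,6,7}: W {3,4,5}->{3}; U {4,5,6,7}->{4}; X {3,4,5,6,7}->{7}
Constraint 3 (X < W) on D(X)={7} D(W)={3}: X {7}->{}; W {3}->{}
So after all 3 constraints: D(U) = {4}

Answer: {4}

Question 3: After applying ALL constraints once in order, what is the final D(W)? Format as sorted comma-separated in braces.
Answer: {}

Derivation:
Constraint 1 (W < U) on D(W)={3,4,5,7} D(U)={3,4,5,6,7}: W {3,4,5,7}->{3,4,5}; U {3,4,5,6,7}->{4,5,6,7}
Constraint 2 (W + U = X) on D(W)={3,4,5} D(U)={4,5,6,7} D(X)={3,4,5,6,7}: W {3,4,5}->{3}; U {4,5,6,7}->{4}; X {3,4,5,6,7}->{7}
Constraint 3 (X < W) on D(X)={7} D(W)={3}: X {7}->{}; W {3}->{}
So after all 3 constraints: D(W) = {}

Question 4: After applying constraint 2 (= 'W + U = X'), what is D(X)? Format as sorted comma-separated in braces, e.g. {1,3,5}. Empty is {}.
Constraint 1 (W < U) on D(W)={3,4,5,7} D(U)={3,4,5,6,7}: W {3,4,5,7}->{3,4,5}; U {3,4,5,6,7}->{4,5,6,7}
Constraint 2 (W + U = X) on D(W)={3,4,5} D(U)={4,5,6,7} D(X)={3,4,5,6,7}: W {3,4,5}->{3}; U {4,5,6,7}->{4}; X {3,4,5,6,7}->{7}
So after constraint 2: D(X) = {7}

Answer: {7}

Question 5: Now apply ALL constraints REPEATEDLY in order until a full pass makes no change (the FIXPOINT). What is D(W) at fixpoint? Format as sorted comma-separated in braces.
pass 0 (initial): D(W)={3,4,5,7}
pass 1: U {3,4,5,6,7}->{4}; W {3,4,5,7}->{}; X {3,4,5,6,7}->{}
pass 2: U {4}->{}
pass 3: no change
Fixpoint after 3 passes: D(W) = {}

Answer: {}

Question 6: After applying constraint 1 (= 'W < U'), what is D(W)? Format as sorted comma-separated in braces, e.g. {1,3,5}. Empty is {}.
Constraint 1 (W < U) on D(W)={3,4,5,7} D(U)={3,4,5,6,7}: W {3,4,5,7}->{3,4,5}; U {3,4,5,6,7}->{4,5,6,7}
So after constraint 1: D(W) = {3,4,5}

Answer: {3,4,5}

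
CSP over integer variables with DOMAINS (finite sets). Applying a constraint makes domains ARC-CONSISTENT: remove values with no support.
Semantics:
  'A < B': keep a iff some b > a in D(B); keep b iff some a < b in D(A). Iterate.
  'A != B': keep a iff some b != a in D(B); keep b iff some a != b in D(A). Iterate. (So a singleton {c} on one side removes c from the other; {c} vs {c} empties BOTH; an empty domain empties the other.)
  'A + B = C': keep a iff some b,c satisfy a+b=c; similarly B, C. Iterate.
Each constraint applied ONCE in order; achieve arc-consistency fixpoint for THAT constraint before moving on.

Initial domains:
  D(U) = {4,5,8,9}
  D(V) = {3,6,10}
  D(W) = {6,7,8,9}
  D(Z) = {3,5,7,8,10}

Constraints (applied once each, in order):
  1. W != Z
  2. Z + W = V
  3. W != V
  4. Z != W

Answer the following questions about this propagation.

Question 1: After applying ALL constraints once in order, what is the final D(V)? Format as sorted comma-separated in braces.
Constraint 1 (W != Z) on D(W)={6,7,8,9} D(Z)={3,5,7,8,10}: no change
Constraint 2 (Z + W = V) on D(Z)={3,5,7,8,10} D(W)={6,7,8,9} D(V)={3,6,10}: Z {3,5,7,8,10}->{3}; W {6,7,8,9}->{7}; V {3,6,10}->{10}
Constraint 3 (W != V) on D(W)={7} D(V)={10}: no change
Constraint 4 (Z != W) on D(Z)={3} D(W)={7}: no change
So after all 4 constraints: D(V) = {10}

Answer: {10}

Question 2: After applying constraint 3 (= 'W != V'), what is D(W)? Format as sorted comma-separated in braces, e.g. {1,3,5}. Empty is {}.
Constraint 1 (W != Z) on D(W)={6,7,8,9} D(Z)={3,5,7,8,10}: no change
Constraint 2 (Z + W = V) on D(Z)={3,5,7,8,10} D(W)={6,7,8,9} D(V)={3,6,10}: Z {3,5,7,8,10}->{3}; W {6,7,8,9}->{7}; V {3,6,10}->{10}
Constraint 3 (W != V) on D(W)={7} D(V)={10}: no change
So after constraint 3: D(W) = {7}

Answer: {7}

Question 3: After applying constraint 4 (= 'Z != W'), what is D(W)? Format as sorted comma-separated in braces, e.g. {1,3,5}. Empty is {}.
Answer: {7}

Derivation:
Constraint 1 (W != Z) on D(W)={6,7,8,9} D(Z)={3,5,7,8,10}: no change
Constraint 2 (Z + W = V) on D(Z)={3,5,7,8,10} D(W)={6,7,8,9} D(V)={3,6,10}: Z {3,5,7,8,10}->{3}; W {6,7,8,9}->{7}; V {3,6,10}->{10}
Constraint 3 (W != V) on D(W)={7} D(V)={10}: no change
Constraint 4 (Z != W) on D(Z)={3} D(W)={7}: no change
So after constraint 4: D(W) = {7}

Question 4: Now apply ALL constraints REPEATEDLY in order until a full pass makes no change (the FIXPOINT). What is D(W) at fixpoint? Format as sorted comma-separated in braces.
Answer: {7}

Derivation:
pass 0 (initial): D(W)={6,7,8,9}
pass 1: V {3,6,10}->{10}; W {6,7,8,9}->{7}; Z {3,5,7,8,10}->{3}
pass 2: no change
Fixpoint after 2 passes: D(W) = {7}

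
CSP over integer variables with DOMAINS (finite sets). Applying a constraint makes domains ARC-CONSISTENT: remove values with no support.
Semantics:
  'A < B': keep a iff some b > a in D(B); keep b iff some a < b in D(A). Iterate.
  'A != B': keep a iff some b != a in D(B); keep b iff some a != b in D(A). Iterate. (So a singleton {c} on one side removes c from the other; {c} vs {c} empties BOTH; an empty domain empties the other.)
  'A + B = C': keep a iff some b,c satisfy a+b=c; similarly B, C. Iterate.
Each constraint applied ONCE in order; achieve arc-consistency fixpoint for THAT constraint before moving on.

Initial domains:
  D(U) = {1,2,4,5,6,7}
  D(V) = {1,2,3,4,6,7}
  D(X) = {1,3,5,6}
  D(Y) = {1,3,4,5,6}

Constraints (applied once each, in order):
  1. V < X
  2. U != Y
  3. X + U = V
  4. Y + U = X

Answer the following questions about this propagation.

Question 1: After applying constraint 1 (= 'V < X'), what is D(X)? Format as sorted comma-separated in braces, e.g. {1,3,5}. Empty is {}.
Answer: {3,5,6}

Derivation:
Constraint 1 (V < X) on D(V)={1,2,3,4,6,7} D(X)={1,3,5,6}: V {1,2,3,4,6,7}->{1,2,3,4}; X {1,3,5,6}->{3,5,6}
So after constraint 1: D(X) = {3,5,6}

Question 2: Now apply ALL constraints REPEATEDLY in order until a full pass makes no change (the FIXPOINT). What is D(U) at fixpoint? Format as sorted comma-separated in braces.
Answer: {}

Derivation:
pass 0 (initial): D(U)={1,2,4,5,6,7}
pass 1: U {1,2,4,5,6,7}->{}; V {1,2,3,4,6,7}->{4}; X {1,3,5,6}->{}; Y {1,3,4,5,6}->{}
pass 2: V {4}->{}
pass 3: no change
Fixpoint after 3 passes: D(U) = {}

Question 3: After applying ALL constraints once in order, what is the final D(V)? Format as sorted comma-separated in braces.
Constraint 1 (V < X) on D(V)={1,2,3,4,6,7} D(X)={1,3,5,6}: V {1,2,3,4,6,7}->{1,2,3,4}; X {1,3,5,6}->{3,5,6}
Constraint 2 (U != Y) on D(U)={1,2,4,5,6,7} D(Y)={1,3,4,5,6}: no change
Constraint 3 (X + U = V) on D(X)={3,5,6} D(U)={1,2,4,5,6,7} D(V)={1,2,3,4}: X {3,5,6}->{3}; U {1,2,4,5,6,7}->{1}; V {1,2,3,4}->{4}
Constraint 4 (Y + U = X) on D(Y)={1,3,4,5,6} D(U)={1} D(X)={3}: Y {1,3,4,5,6}->{}; U {1}->{}; X {3}->{}
So after all 4 constraints: D(V) = {4}

Answer: {4}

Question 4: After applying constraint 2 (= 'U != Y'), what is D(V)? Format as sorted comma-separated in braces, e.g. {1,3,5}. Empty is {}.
Constraint 1 (V < X) on D(V)={1,2,3,4,6,7} D(X)={1,3,5,6}: V {1,2,3,4,6,7}->{1,2,3,4}; X {1,3,5,6}->{3,5,6}
Constraint 2 (U != Y) on D(U)={1,2,4,5,6,7} D(Y)={1,3,4,5,6}: no change
So after constraint 2: D(V) = {1,2,3,4}

Answer: {1,2,3,4}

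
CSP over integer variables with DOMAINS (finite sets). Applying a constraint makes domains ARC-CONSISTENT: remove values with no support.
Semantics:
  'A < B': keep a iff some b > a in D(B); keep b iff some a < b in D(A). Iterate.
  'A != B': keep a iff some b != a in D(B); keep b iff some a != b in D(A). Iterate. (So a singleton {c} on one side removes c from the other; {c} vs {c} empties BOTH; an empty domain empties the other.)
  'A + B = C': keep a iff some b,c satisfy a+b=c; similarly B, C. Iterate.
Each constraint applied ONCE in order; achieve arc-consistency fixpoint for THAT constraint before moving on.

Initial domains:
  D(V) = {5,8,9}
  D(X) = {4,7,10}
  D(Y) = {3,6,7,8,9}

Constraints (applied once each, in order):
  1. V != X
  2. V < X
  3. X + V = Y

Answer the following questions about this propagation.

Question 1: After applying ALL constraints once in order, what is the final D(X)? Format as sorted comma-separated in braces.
Constraint 1 (V != X) on D(V)={5,8,9} D(X)={4,7,10}: no change
Constraint 2 (V < X) on D(V)={5,8,9} D(X)={4,7,10}: X {4,7,10}->{7,10}
Constraint 3 (X + V = Y) on D(X)={7,10} D(V)={5,8,9} D(Y)={3,6,7,8,9}: X {7,10}->{}; V {5,8,9}->{}; Y {3,6,7,8,9}->{}
So after all 3 constraints: D(X) = {}

Answer: {}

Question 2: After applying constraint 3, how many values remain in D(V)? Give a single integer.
Constraint 1 (V != X) on D(V)={5,8,9} D(X)={4,7,10}: no change
Constraint 2 (V < X) on D(V)={5,8,9} D(X)={4,7,10}: X {4,7,10}->{7,10}
Constraint 3 (X + V = Y) on D(X)={7,10} D(V)={5,8,9} D(Y)={3,6,7,8,9}: X {7,10}->{}; V {5,8,9}->{}; Y {3,6,7,8,9}->{}
So after constraint 3: D(V)={}, size = 0

Answer: 0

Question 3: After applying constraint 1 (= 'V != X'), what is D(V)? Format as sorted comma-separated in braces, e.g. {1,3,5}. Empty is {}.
Answer: {5,8,9}

Derivation:
Constraint 1 (V != X) on D(V)={5,8,9} D(X)={4,7,10}: no change
So after constraint 1: D(V) = {5,8,9}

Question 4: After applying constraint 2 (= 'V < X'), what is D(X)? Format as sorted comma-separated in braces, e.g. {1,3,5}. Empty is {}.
Answer: {7,10}

Derivation:
Constraint 1 (V != X) on D(V)={5,8,9} D(X)={4,7,10}: no change
Constraint 2 (V < X) on D(V)={5,8,9} D(X)={4,7,10}: X {4,7,10}->{7,10}
So after constraint 2: D(X) = {7,10}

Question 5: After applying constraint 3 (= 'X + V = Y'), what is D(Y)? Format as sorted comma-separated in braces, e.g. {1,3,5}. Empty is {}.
Constraint 1 (V != X) on D(V)={5,8,9} D(X)={4,7,10}: no change
Constraint 2 (V < X) on D(V)={5,8,9} D(X)={4,7,10}: X {4,7,10}->{7,10}
Constraint 3 (X + V = Y) on D(X)={7,10} D(V)={5,8,9} D(Y)={3,6,7,8,9}: X {7,10}->{}; V {5,8,9}->{}; Y {3,6,7,8,9}->{}
So after constraint 3: D(Y) = {}

Answer: {}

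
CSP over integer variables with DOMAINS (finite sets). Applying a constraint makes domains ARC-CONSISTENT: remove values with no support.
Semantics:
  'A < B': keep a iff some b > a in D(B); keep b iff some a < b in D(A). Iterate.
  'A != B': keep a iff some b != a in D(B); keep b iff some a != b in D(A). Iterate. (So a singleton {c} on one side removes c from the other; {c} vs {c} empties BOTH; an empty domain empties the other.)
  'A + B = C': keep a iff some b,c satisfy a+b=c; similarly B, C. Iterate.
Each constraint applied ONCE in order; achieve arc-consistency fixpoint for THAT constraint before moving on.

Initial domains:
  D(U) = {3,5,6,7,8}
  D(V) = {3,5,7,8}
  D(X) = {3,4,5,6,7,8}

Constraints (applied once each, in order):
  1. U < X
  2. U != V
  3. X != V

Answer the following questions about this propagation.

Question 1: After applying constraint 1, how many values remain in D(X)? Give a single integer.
Answer: 5

Derivation:
Constraint 1 (U < X) on D(U)={3,5,6,7,8} D(X)={3,4,5,6,7,8}: U {3,5,6,7,8}->{3,5,6,7}; X {3,4,5,6,7,8}->{4,5,6,7,8}
So after constraint 1: D(X)={4,5,6,7,8}, size = 5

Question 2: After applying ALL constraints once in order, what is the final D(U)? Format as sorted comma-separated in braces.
Answer: {3,5,6,7}

Derivation:
Constraint 1 (U < X) on D(U)={3,5,6,7,8} D(X)={3,4,5,6,7,8}: U {3,5,6,7,8}->{3,5,6,7}; X {3,4,5,6,7,8}->{4,5,6,7,8}
Constraint 2 (U != V) on D(U)={3,5,6,7} D(V)={3,5,7,8}: no change
Constraint 3 (X != V) on D(X)={4,5,6,7,8} D(V)={3,5,7,8}: no change
So after all 3 constraints: D(U) = {3,5,6,7}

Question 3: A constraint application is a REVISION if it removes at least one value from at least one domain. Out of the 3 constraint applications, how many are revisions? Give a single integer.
Constraint 1 (U < X) on D(U)={3,5,6,7,8} D(X)={3,4,5,6,7,8}: U {3,5,6,7,8}->{3,5,6,7}; X {3,4,5,6,7,8}->{4,5,6,7,8} => REVISION
Constraint 2 (U != V) on D(U)={3,5,6,7} D(V)={3,5,7,8}: no change => not a revision
Constraint 3 (X != V) on D(X)={4,5,6,7,8} D(V)={3,5,7,8}: no change => not a revision
Total revisions = 1

Answer: 1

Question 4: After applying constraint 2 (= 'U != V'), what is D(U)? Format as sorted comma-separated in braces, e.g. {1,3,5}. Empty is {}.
Answer: {3,5,6,7}

Derivation:
Constraint 1 (U < X) on D(U)={3,5,6,7,8} D(X)={3,4,5,6,7,8}: U {3,5,6,7,8}->{3,5,6,7}; X {3,4,5,6,7,8}->{4,5,6,7,8}
Constraint 2 (U != V) on D(U)={3,5,6,7} D(V)={3,5,7,8}: no change
So after constraint 2: D(U) = {3,5,6,7}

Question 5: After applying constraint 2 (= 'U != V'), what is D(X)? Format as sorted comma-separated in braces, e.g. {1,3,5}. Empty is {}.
Answer: {4,5,6,7,8}

Derivation:
Constraint 1 (U < X) on D(U)={3,5,6,7,8} D(X)={3,4,5,6,7,8}: U {3,5,6,7,8}->{3,5,6,7}; X {3,4,5,6,7,8}->{4,5,6,7,8}
Constraint 2 (U != V) on D(U)={3,5,6,7} D(V)={3,5,7,8}: no change
So after constraint 2: D(X) = {4,5,6,7,8}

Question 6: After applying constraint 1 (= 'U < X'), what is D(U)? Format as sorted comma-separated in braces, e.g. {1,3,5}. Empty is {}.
Constraint 1 (U < X) on D(U)={3,5,6,7,8} D(X)={3,4,5,6,7,8}: U {3,5,6,7,8}->{3,5,6,7}; X {3,4,5,6,7,8}->{4,5,6,7,8}
So after constraint 1: D(U) = {3,5,6,7}

Answer: {3,5,6,7}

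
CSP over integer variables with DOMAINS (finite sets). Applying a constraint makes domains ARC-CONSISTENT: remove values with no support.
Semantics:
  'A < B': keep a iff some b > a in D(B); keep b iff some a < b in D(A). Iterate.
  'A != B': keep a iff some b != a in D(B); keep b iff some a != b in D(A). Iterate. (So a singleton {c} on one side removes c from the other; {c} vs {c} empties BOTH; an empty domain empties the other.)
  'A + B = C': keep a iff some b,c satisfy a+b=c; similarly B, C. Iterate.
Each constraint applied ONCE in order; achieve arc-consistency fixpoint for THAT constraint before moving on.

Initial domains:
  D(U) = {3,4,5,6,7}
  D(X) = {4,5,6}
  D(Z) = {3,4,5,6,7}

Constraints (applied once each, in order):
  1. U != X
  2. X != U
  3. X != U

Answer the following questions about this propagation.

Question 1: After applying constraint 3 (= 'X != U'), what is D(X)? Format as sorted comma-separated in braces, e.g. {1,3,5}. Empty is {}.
Constraint 1 (U != X) on D(U)={3,4,5,6,7} D(X)={4,5,6}: no change
Constraint 2 (X != U) on D(X)={4,5,6} D(U)={3,4,5,6,7}: no change
Constraint 3 (X != U) on D(X)={4,5,6} D(U)={3,4,5,6,7}: no change
So after constraint 3: D(X) = {4,5,6}

Answer: {4,5,6}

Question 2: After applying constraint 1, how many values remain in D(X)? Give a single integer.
Answer: 3

Derivation:
Constraint 1 (U != X) on D(U)={3,4,5,6,7} D(X)={4,5,6}: no change
So after constraint 1: D(X)={4,5,6}, size = 3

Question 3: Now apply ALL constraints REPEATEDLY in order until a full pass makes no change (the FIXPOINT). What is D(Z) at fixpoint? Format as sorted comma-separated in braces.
pass 0 (initial): D(Z)={3,4,5,6,7}
pass 1: no change
Fixpoint after 1 passes: D(Z) = {3,4,5,6,7}

Answer: {3,4,5,6,7}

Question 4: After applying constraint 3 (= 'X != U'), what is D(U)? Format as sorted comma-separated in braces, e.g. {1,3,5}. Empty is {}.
Answer: {3,4,5,6,7}

Derivation:
Constraint 1 (U != X) on D(U)={3,4,5,6,7} D(X)={4,5,6}: no change
Constraint 2 (X != U) on D(X)={4,5,6} D(U)={3,4,5,6,7}: no change
Constraint 3 (X != U) on D(X)={4,5,6} D(U)={3,4,5,6,7}: no change
So after constraint 3: D(U) = {3,4,5,6,7}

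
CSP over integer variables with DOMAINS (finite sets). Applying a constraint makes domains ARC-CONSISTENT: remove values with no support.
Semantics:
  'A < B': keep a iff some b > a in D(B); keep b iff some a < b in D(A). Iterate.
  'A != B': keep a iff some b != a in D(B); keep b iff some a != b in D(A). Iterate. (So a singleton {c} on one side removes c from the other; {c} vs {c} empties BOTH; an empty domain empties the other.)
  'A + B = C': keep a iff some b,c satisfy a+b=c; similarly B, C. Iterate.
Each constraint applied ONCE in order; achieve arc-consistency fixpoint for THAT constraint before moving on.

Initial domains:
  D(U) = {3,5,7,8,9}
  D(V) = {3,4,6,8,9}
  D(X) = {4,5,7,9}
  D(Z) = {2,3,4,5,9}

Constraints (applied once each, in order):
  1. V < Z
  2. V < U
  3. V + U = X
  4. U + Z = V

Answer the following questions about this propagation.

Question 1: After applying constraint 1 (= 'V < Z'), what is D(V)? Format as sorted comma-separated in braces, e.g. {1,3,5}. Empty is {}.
Answer: {3,4,6,8}

Derivation:
Constraint 1 (V < Z) on D(V)={3,4,6,8,9} D(Z)={2,3,4,5,9}: V {3,4,6,8,9}->{3,4,6,8}; Z {2,3,4,5,9}->{4,5,9}
So after constraint 1: D(V) = {3,4,6,8}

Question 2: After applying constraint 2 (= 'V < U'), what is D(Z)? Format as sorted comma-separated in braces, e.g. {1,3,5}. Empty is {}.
Answer: {4,5,9}

Derivation:
Constraint 1 (V < Z) on D(V)={3,4,6,8,9} D(Z)={2,3,4,5,9}: V {3,4,6,8,9}->{3,4,6,8}; Z {2,3,4,5,9}->{4,5,9}
Constraint 2 (V < U) on D(V)={3,4,6,8} D(U)={3,5,7,8,9}: U {3,5,7,8,9}->{5,7,8,9}
So after constraint 2: D(Z) = {4,5,9}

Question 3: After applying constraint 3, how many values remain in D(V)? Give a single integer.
Constraint 1 (V < Z) on D(V)={3,4,6,8,9} D(Z)={2,3,4,5,9}: V {3,4,6,8,9}->{3,4,6,8}; Z {2,3,4,5,9}->{4,5,9}
Constraint 2 (V < U) on D(V)={3,4,6,8} D(U)={3,5,7,8,9}: U {3,5,7,8,9}->{5,7,8,9}
Constraint 3 (V + U = X) on D(V)={3,4,6,8} D(U)={5,7,8,9} D(X)={4,5,7,9}: V {3,4,6,8}->{4}; U {5,7,8,9}->{5}; X {4,5,7,9}->{9}
So after constraint 3: D(V)={4}, size = 1

Answer: 1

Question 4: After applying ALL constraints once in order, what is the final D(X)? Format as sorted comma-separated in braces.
Answer: {9}

Derivation:
Constraint 1 (V < Z) on D(V)={3,4,6,8,9} D(Z)={2,3,4,5,9}: V {3,4,6,8,9}->{3,4,6,8}; Z {2,3,4,5,9}->{4,5,9}
Constraint 2 (V < U) on D(V)={3,4,6,8} D(U)={3,5,7,8,9}: U {3,5,7,8,9}->{5,7,8,9}
Constraint 3 (V + U = X) on D(V)={3,4,6,8} D(U)={5,7,8,9} D(X)={4,5,7,9}: V {3,4,6,8}->{4}; U {5,7,8,9}->{5}; X {4,5,7,9}->{9}
Constraint 4 (U + Z = V) on D(U)={5} D(Z)={4,5,9} D(V)={4}: U {5}->{}; Z {4,5,9}->{}; V {4}->{}
So after all 4 constraints: D(X) = {9}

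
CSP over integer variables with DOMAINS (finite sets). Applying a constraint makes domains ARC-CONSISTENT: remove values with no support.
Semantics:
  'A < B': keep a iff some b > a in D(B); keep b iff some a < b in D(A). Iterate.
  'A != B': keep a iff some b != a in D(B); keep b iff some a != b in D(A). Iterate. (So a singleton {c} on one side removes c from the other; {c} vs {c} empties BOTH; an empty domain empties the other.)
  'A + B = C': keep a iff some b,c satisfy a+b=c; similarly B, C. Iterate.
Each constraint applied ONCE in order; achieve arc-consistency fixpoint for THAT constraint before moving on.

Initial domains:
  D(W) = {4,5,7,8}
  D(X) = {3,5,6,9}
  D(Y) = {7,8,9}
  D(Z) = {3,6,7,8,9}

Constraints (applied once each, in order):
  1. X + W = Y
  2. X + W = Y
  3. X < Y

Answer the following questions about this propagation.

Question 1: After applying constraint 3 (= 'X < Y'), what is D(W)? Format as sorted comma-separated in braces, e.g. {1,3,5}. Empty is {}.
Constraint 1 (X + W = Y) on D(X)={3,5,6,9} D(W)={4,5,7,8} D(Y)={7,8,9}: X {3,5,6,9}->{3,5}; W {4,5,7,8}->{4,5}
Constraint 2 (X + W = Y) on D(X)={3,5} D(W)={4,5} D(Y)={7,8,9}: no change
Constraint 3 (X < Y) on D(X)={3,5} D(Y)={7,8,9}: no change
So after constraint 3: D(W) = {4,5}

Answer: {4,5}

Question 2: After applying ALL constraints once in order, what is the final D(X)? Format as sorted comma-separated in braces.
Answer: {3,5}

Derivation:
Constraint 1 (X + W = Y) on D(X)={3,5,6,9} D(W)={4,5,7,8} D(Y)={7,8,9}: X {3,5,6,9}->{3,5}; W {4,5,7,8}->{4,5}
Constraint 2 (X + W = Y) on D(X)={3,5} D(W)={4,5} D(Y)={7,8,9}: no change
Constraint 3 (X < Y) on D(X)={3,5} D(Y)={7,8,9}: no change
So after all 3 constraints: D(X) = {3,5}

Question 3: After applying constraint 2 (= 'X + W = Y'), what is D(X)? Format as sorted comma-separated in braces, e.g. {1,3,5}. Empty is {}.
Answer: {3,5}

Derivation:
Constraint 1 (X + W = Y) on D(X)={3,5,6,9} D(W)={4,5,7,8} D(Y)={7,8,9}: X {3,5,6,9}->{3,5}; W {4,5,7,8}->{4,5}
Constraint 2 (X + W = Y) on D(X)={3,5} D(W)={4,5} D(Y)={7,8,9}: no change
So after constraint 2: D(X) = {3,5}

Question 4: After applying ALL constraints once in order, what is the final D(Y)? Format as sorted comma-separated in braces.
Constraint 1 (X + W = Y) on D(X)={3,5,6,9} D(W)={4,5,7,8} D(Y)={7,8,9}: X {3,5,6,9}->{3,5}; W {4,5,7,8}->{4,5}
Constraint 2 (X + W = Y) on D(X)={3,5} D(W)={4,5} D(Y)={7,8,9}: no change
Constraint 3 (X < Y) on D(X)={3,5} D(Y)={7,8,9}: no change
So after all 3 constraints: D(Y) = {7,8,9}

Answer: {7,8,9}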